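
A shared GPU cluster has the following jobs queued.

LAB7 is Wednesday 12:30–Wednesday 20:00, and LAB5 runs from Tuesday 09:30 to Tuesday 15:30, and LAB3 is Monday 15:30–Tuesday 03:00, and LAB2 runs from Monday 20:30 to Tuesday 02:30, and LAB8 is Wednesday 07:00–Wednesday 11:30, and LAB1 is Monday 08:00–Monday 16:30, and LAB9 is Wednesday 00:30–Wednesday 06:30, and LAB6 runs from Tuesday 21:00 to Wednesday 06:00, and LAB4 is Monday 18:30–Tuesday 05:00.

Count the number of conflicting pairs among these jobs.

Check each pair: they overlap iff neither finishes before the other starts.
Sorted by start: LAB1, LAB3, LAB4, LAB2, LAB5, LAB6, LAB9, LAB8, LAB7.
LAB3 starts before LAB1 ends → LAB1 and LAB3 overlap.
LAB4 starts after LAB1 ends; LAB1 is clear from here.
LAB4 starts before LAB3 ends → LAB3 and LAB4 overlap.
LAB2 starts before LAB3 ends → LAB3 and LAB2 overlap.
LAB5 starts after LAB3 ends; LAB3 is clear from here.
LAB2 starts before LAB4 ends → LAB4 and LAB2 overlap.
LAB5 starts after LAB4 ends; LAB4 is clear from here.
LAB5 starts after LAB2 ends; LAB2 is clear from here.
LAB6 starts after LAB5 ends; LAB5 is clear from here.
LAB9 starts before LAB6 ends → LAB6 and LAB9 overlap.
LAB8 starts after LAB6 ends; LAB6 is clear from here.
LAB8 starts after LAB9 ends; LAB9 is clear from here.
LAB7 starts after LAB8 ends.
Overlapping pairs: LAB1 & LAB3, LAB2 & LAB3, LAB2 & LAB4, LAB3 & LAB4, LAB6 & LAB9 — 5 in total.

5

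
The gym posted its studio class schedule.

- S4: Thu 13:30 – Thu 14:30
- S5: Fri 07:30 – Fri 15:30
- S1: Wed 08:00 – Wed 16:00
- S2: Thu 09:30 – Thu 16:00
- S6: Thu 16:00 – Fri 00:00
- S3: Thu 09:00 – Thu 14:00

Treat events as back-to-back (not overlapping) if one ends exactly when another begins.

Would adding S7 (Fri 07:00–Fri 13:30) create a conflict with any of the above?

Yes — it overlaps S5

S1: ends Wed 16:00 at or before S7 starts Fri 07:00 → clear.
S3: ends Thu 14:00 at or before S7 starts Fri 07:00 → clear.
S2: ends Thu 16:00 at or before S7 starts Fri 07:00 → clear.
S4: ends Thu 14:30 at or before S7 starts Fri 07:00 → clear.
S6: ends Fri 00:00 at or before S7 starts Fri 07:00 → clear.
S5: starts Fri 07:30 before S7 ends Fri 13:30, and ends Fri 15:30 after S7 starts Fri 07:00 → overlap.
S7 overlaps S5.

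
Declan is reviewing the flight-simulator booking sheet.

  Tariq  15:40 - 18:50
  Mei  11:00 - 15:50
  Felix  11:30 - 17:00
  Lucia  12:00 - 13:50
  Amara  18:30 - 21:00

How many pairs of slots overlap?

Sorted by start: Mei, Felix, Lucia, Tariq, Amara.
Felix starts before Mei ends → Mei and Felix overlap.
Lucia starts before Mei ends → Mei and Lucia overlap.
Tariq starts before Mei ends → Mei and Tariq overlap.
Amara starts after Mei ends.
Lucia starts before Felix ends → Felix and Lucia overlap.
Tariq starts before Felix ends → Felix and Tariq overlap.
Amara starts after Felix ends.
Tariq starts after Lucia ends; Lucia is clear from here.
Amara starts before Tariq ends → Tariq and Amara overlap.
Overlapping pairs: Amara & Tariq, Felix & Lucia, Felix & Mei, Felix & Tariq, Lucia & Mei, Mei & Tariq — 6 in total.

6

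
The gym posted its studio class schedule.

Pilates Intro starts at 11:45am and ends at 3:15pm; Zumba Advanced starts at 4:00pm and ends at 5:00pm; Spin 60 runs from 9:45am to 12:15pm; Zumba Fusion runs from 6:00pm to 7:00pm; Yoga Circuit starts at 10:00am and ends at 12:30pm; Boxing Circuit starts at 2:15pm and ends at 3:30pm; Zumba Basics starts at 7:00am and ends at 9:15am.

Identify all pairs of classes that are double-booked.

Sorted by start: Zumba Basics, Spin 60, Yoga Circuit, Pilates Intro, Boxing Circuit, Zumba Advanced, Zumba Fusion.
Spin 60 starts after Zumba Basics ends; Zumba Basics is clear from here.
Yoga Circuit starts before Spin 60 ends → Spin 60 and Yoga Circuit overlap.
Pilates Intro starts before Spin 60 ends → Spin 60 and Pilates Intro overlap.
Boxing Circuit starts after Spin 60 ends; Spin 60 is clear from here.
Pilates Intro starts before Yoga Circuit ends → Yoga Circuit and Pilates Intro overlap.
Boxing Circuit starts after Yoga Circuit ends; Yoga Circuit is clear from here.
Boxing Circuit starts before Pilates Intro ends → Pilates Intro and Boxing Circuit overlap.
Zumba Advanced starts after Pilates Intro ends; Pilates Intro is clear from here.
Zumba Advanced starts after Boxing Circuit ends; Boxing Circuit is clear from here.
Zumba Fusion starts after Zumba Advanced ends.

Boxing Circuit & Pilates Intro, Pilates Intro & Spin 60, Pilates Intro & Yoga Circuit, Spin 60 & Yoga Circuit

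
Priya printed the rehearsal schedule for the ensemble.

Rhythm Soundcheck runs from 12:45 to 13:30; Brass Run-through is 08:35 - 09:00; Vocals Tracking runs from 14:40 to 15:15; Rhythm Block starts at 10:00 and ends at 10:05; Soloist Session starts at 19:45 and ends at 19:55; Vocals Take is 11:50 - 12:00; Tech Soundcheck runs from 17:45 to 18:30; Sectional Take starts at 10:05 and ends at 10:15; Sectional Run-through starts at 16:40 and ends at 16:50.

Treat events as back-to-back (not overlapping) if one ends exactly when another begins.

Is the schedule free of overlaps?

Yes

Check each pair: they overlap iff neither finishes before the other starts.
Sorted by start: Brass Run-through, Rhythm Block, Sectional Take, Vocals Take, Rhythm Soundcheck, Vocals Tracking, Sectional Run-through, Tech Soundcheck, Soloist Session.
Rhythm Block starts after Brass Run-through ends, so Brass Run-through has no further overlaps.
Sectional Take starts exactly when Rhythm Block ends (back-to-back, no overlap), so Rhythm Block has no further overlaps.
Vocals Take starts after Sectional Take ends, so Sectional Take has no further overlaps.
Rhythm Soundcheck starts after Vocals Take ends, so Vocals Take has no further overlaps.
Vocals Tracking starts after Rhythm Soundcheck ends, so Rhythm Soundcheck has no further overlaps.
Sectional Run-through starts after Vocals Tracking ends, so Vocals Tracking has no further overlaps.
Tech Soundcheck starts after Sectional Run-through ends, so Sectional Run-through has no further overlaps.
Soloist Session starts after Tech Soundcheck ends.
Every pair is clear; the schedule has no overlaps.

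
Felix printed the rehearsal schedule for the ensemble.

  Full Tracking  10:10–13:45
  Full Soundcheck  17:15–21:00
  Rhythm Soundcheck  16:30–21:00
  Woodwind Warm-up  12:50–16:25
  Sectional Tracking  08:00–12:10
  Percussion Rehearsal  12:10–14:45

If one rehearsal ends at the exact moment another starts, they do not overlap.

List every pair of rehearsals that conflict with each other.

Sorted by start: Sectional Tracking, Full Tracking, Percussion Rehearsal, Woodwind Warm-up, Rhythm Soundcheck, Full Soundcheck.
Full Tracking starts before Sectional Tracking ends → Sectional Tracking and Full Tracking overlap.
Percussion Rehearsal starts exactly when Sectional Tracking ends (back-to-back, no overlap), so Sectional Tracking has no further overlaps.
Percussion Rehearsal starts before Full Tracking ends → Full Tracking and Percussion Rehearsal overlap.
Woodwind Warm-up starts before Full Tracking ends → Full Tracking and Woodwind Warm-up overlap.
Rhythm Soundcheck starts after Full Tracking ends, so Full Tracking has no further overlaps.
Woodwind Warm-up starts before Percussion Rehearsal ends → Percussion Rehearsal and Woodwind Warm-up overlap.
Rhythm Soundcheck starts after Percussion Rehearsal ends, so Percussion Rehearsal has no further overlaps.
Rhythm Soundcheck starts after Woodwind Warm-up ends, so Woodwind Warm-up has no further overlaps.
Full Soundcheck starts before Rhythm Soundcheck ends → Rhythm Soundcheck and Full Soundcheck overlap.

Full Soundcheck & Rhythm Soundcheck, Full Tracking & Percussion Rehearsal, Full Tracking & Sectional Tracking, Full Tracking & Woodwind Warm-up, Percussion Rehearsal & Woodwind Warm-up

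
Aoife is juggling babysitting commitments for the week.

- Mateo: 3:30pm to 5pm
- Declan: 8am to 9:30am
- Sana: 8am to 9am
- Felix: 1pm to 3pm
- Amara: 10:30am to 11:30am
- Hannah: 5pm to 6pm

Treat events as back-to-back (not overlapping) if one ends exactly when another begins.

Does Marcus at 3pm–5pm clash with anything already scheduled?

Yes — it overlaps Mateo

Declan: ends 9:30am at or before Marcus starts 3pm → clear.
Sana: ends 9am at or before Marcus starts 3pm → clear.
Amara: ends 11:30am at or before Marcus starts 3pm → clear.
Felix: ends 3pm at or before Marcus starts 3pm → clear.
Mateo: starts 3:30pm before Marcus ends 5pm, and ends 5pm after Marcus starts 3pm → overlap.
Hannah: starts 5pm at or after Marcus ends 5pm → clear.
Marcus overlaps Mateo.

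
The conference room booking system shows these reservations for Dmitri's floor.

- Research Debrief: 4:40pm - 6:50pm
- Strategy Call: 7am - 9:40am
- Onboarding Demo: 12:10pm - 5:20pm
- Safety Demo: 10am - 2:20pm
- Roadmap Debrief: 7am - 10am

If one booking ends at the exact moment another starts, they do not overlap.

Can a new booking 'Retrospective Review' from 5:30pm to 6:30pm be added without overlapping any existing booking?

No — it overlaps Research Debrief

Strategy Call: ends 9:40am at or before Retrospective Review starts 5:30pm → clear.
Roadmap Debrief: ends 10am at or before Retrospective Review starts 5:30pm → clear.
Safety Demo: ends 2:20pm at or before Retrospective Review starts 5:30pm → clear.
Onboarding Demo: ends 5:20pm at or before Retrospective Review starts 5:30pm → clear.
Research Debrief: starts 4:40pm before Retrospective Review ends 6:30pm, and ends 6:50pm after Retrospective Review starts 5:30pm → overlap.
Retrospective Review overlaps Research Debrief.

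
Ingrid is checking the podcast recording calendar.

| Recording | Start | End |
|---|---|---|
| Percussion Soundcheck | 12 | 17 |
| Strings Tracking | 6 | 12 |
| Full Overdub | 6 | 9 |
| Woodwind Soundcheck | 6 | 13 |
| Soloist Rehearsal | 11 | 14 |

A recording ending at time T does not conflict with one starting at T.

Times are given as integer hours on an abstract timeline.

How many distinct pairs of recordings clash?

7

Sorted by start: Strings Tracking, Full Overdub, Woodwind Soundcheck, Soloist Rehearsal, Percussion Soundcheck.
Full Overdub starts before Strings Tracking ends → Strings Tracking and Full Overdub overlap.
Woodwind Soundcheck starts before Strings Tracking ends → Strings Tracking and Woodwind Soundcheck overlap.
Soloist Rehearsal starts before Strings Tracking ends → Strings Tracking and Soloist Rehearsal overlap.
Percussion Soundcheck starts exactly when Strings Tracking ends (back-to-back, no overlap).
Woodwind Soundcheck starts before Full Overdub ends → Full Overdub and Woodwind Soundcheck overlap.
Soloist Rehearsal starts after Full Overdub ends, so nothing later overlaps Full Overdub either.
Soloist Rehearsal starts before Woodwind Soundcheck ends → Woodwind Soundcheck and Soloist Rehearsal overlap.
Percussion Soundcheck starts before Woodwind Soundcheck ends → Woodwind Soundcheck and Percussion Soundcheck overlap.
Percussion Soundcheck starts before Soloist Rehearsal ends → Soloist Rehearsal and Percussion Soundcheck overlap.
Overlapping pairs: Full Overdub & Strings Tracking, Full Overdub & Woodwind Soundcheck, Percussion Soundcheck & Soloist Rehearsal, Percussion Soundcheck & Woodwind Soundcheck, Soloist Rehearsal & Strings Tracking, Soloist Rehearsal & Woodwind Soundcheck, Strings Tracking & Woodwind Soundcheck — 7 in total.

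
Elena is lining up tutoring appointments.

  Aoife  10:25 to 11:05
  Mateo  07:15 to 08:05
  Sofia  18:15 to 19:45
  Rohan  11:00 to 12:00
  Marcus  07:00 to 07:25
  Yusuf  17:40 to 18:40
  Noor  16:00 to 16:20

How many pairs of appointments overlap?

3

Sorted by start: Marcus, Mateo, Aoife, Rohan, Noor, Yusuf, Sofia.
Mateo starts before Marcus ends → Marcus and Mateo overlap.
Aoife starts after Marcus ends, so nothing later overlaps Marcus either.
Aoife starts after Mateo ends, so nothing later overlaps Mateo either.
Rohan starts before Aoife ends → Aoife and Rohan overlap.
Noor starts after Aoife ends, so nothing later overlaps Aoife either.
Noor starts after Rohan ends, so nothing later overlaps Rohan either.
Yusuf starts after Noor ends, so nothing later overlaps Noor either.
Sofia starts before Yusuf ends → Yusuf and Sofia overlap.
Overlapping pairs: Aoife & Rohan, Marcus & Mateo, Sofia & Yusuf — 3 in total.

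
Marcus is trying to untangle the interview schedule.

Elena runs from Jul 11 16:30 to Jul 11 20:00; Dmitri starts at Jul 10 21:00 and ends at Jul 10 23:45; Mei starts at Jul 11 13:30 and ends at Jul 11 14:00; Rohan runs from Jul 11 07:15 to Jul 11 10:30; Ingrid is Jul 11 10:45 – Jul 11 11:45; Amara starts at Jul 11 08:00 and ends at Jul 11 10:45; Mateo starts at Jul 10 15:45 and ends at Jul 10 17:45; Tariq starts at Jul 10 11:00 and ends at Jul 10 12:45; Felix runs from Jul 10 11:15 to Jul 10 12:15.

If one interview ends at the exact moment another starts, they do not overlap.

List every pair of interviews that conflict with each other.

Sorted by start: Tariq, Felix, Mateo, Dmitri, Rohan, Amara, Ingrid, Mei, Elena.
Felix starts before Tariq ends → Tariq and Felix overlap.
Mateo starts after Tariq ends — done with Tariq.
Mateo starts after Felix ends — done with Felix.
Dmitri starts after Mateo ends — done with Mateo.
Rohan starts after Dmitri ends — done with Dmitri.
Amara starts before Rohan ends → Rohan and Amara overlap.
Ingrid starts after Rohan ends — done with Rohan.
Ingrid starts exactly when Amara ends (back-to-back, no overlap) — done with Amara.
Mei starts after Ingrid ends — done with Ingrid.
Elena starts after Mei ends.

Amara & Rohan, Felix & Tariq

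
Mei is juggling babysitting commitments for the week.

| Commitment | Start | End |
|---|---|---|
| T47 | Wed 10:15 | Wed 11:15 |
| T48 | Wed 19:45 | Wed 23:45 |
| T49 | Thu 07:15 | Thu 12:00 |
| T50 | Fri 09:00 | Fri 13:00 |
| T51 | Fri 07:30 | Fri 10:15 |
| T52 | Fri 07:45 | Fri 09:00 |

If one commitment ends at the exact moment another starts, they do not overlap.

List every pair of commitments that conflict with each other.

Sorted by start: T47, T48, T49, T51, T52, T50.
T48 starts after T47 ends; T47 is clear from here.
T49 starts after T48 ends; T48 is clear from here.
T51 starts after T49 ends; T49 is clear from here.
T52 starts before T51 ends → T51 and T52 overlap.
T50 starts before T51 ends → T51 and T50 overlap.
T50 starts exactly when T52 ends (back-to-back, no overlap).

T50 & T51, T51 & T52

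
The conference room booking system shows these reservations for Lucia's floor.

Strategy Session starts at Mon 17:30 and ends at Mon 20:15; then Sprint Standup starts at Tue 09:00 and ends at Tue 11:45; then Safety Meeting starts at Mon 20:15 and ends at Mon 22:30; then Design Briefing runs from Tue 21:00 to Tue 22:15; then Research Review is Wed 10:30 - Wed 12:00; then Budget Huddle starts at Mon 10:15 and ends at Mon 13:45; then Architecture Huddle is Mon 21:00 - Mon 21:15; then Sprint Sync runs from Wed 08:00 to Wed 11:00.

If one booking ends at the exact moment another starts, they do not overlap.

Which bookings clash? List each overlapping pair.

Sorted by start: Budget Huddle, Strategy Session, Safety Meeting, Architecture Huddle, Sprint Standup, Design Briefing, Sprint Sync, Research Review.
Strategy Session starts after Budget Huddle ends; Budget Huddle is clear from here.
Safety Meeting starts exactly when Strategy Session ends (back-to-back, no overlap); Strategy Session is clear from here.
Architecture Huddle starts before Safety Meeting ends → Safety Meeting and Architecture Huddle overlap.
Sprint Standup starts after Safety Meeting ends; Safety Meeting is clear from here.
Sprint Standup starts after Architecture Huddle ends; Architecture Huddle is clear from here.
Design Briefing starts after Sprint Standup ends; Sprint Standup is clear from here.
Sprint Sync starts after Design Briefing ends; Design Briefing is clear from here.
Research Review starts before Sprint Sync ends → Sprint Sync and Research Review overlap.

Architecture Huddle & Safety Meeting, Research Review & Sprint Sync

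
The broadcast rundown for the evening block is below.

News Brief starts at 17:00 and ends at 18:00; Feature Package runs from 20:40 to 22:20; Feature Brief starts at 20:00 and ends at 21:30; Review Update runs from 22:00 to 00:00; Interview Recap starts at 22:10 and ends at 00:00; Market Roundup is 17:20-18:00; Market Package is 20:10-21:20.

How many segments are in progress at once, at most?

3

Sweep the timeline, counting +1 at each start and −1 at each end (ends before starts at a tie):
17:00 start News Brief → 1
17:20 start Market Roundup → 2
18:00 end Market Roundup → 1
18:00 end News Brief → 0
20:00 start Feature Brief → 1
20:10 start Market Package → 2
20:40 start Feature Package → 3
21:20 end Market Package → 2
21:30 end Feature Brief → 1
22:00 start Review Update → 2
22:10 start Interview Recap → 3
22:20 end Feature Package → 2
00:00 end Interview Recap → 1
00:00 end Review Update → 0
Peak is 3, at 20:40 (Feature Brief, Feature Package, Market Package).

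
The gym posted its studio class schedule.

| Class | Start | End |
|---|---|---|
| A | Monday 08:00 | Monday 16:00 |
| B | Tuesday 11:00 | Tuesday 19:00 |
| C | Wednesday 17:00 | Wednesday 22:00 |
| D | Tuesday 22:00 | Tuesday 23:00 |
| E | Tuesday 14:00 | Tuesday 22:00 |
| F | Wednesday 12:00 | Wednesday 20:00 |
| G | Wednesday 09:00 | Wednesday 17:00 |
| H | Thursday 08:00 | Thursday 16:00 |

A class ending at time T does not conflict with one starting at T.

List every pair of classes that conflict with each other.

Two intervals overlap when each starts before the other ends.
Sorted by start: A, B, E, D, G, F, C, H.
B starts after A ends; A is clear from here.
E starts before B ends → B and E overlap.
D starts after B ends; B is clear from here.
D starts exactly when E ends (back-to-back, no overlap); E is clear from here.
G starts after D ends; D is clear from here.
F starts before G ends → G and F overlap.
C starts exactly when G ends (back-to-back, no overlap); G is clear from here.
C starts before F ends → F and C overlap.
H starts after F ends.
H starts after C ends.

B & E, C & F, F & G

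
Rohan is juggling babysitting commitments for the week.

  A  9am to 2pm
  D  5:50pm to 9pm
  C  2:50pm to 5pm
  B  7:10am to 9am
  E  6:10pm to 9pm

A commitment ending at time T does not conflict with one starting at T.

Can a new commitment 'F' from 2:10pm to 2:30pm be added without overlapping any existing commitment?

B: ends 9am at or before F starts 2:10pm → clear.
A: ends 2pm at or before F starts 2:10pm → clear.
C: starts 2:50pm at or after F ends 2:30pm → clear.
D: starts 5:50pm at or after F ends 2:30pm → clear.
E: starts 6:10pm at or after F ends 2:30pm → clear.

Yes — the slot is free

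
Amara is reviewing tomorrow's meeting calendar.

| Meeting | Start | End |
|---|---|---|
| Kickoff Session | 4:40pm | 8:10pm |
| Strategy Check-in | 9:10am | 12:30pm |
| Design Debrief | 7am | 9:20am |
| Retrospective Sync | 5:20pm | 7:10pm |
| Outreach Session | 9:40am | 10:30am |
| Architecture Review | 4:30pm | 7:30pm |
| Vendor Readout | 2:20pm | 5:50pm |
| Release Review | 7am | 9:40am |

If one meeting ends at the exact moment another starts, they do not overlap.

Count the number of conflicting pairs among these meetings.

10

Check each pair: they overlap iff neither finishes before the other starts.
Sorted by start: Release Review, Design Debrief, Strategy Check-in, Outreach Session, Vendor Readout, Architecture Review, Kickoff Session, Retrospective Sync.
Design Debrief starts before Release Review ends → Release Review and Design Debrief overlap.
Strategy Check-in starts before Release Review ends → Release Review and Strategy Check-in overlap.
Outreach Session starts exactly when Release Review ends (back-to-back, no overlap) — done with Release Review.
Strategy Check-in starts before Design Debrief ends → Design Debrief and Strategy Check-in overlap.
Outreach Session starts after Design Debrief ends — done with Design Debrief.
Outreach Session starts before Strategy Check-in ends → Strategy Check-in and Outreach Session overlap.
Vendor Readout starts after Strategy Check-in ends — done with Strategy Check-in.
Vendor Readout starts after Outreach Session ends — done with Outreach Session.
Architecture Review starts before Vendor Readout ends → Vendor Readout and Architecture Review overlap.
Kickoff Session starts before Vendor Readout ends → Vendor Readout and Kickoff Session overlap.
Retrospective Sync starts before Vendor Readout ends → Vendor Readout and Retrospective Sync overlap.
Kickoff Session starts before Architecture Review ends → Architecture Review and Kickoff Session overlap.
Retrospective Sync starts before Architecture Review ends → Architecture Review and Retrospective Sync overlap.
Retrospective Sync starts before Kickoff Session ends → Kickoff Session and Retrospective Sync overlap.
Overlapping pairs: Architecture Review & Kickoff Session, Architecture Review & Retrospective Sync, Architecture Review & Vendor Readout, Design Debrief & Release Review, Design Debrief & Strategy Check-in, Kickoff Session & Retrospective Sync, Kickoff Session & Vendor Readout, Outreach Session & Strategy Check-in, Release Review & Strategy Check-in, Retrospective Sync & Vendor Readout — 10 in total.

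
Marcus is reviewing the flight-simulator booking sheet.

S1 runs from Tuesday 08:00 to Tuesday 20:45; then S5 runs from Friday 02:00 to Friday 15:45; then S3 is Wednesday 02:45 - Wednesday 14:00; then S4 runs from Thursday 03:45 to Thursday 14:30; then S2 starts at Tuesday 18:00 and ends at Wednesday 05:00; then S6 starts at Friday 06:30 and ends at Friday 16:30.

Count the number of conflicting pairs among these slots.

Sorted by start: S1, S2, S3, S4, S5, S6.
S2 starts before S1 ends → S1 and S2 overlap.
S3 starts after S1 ends; S1 is clear from here.
S3 starts before S2 ends → S2 and S3 overlap.
S4 starts after S2 ends; S2 is clear from here.
S4 starts after S3 ends; S3 is clear from here.
S5 starts after S4 ends; S4 is clear from here.
S6 starts before S5 ends → S5 and S6 overlap.
Overlapping pairs: S1 & S2, S2 & S3, S5 & S6 — 3 in total.

3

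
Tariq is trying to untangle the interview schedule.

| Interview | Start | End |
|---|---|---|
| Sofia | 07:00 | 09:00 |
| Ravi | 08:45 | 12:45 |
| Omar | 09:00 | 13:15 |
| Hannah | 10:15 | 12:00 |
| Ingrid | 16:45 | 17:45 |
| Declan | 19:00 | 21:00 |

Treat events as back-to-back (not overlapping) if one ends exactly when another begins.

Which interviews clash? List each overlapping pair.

Hannah & Omar, Hannah & Ravi, Omar & Ravi, Ravi & Sofia

Sorted by start: Sofia, Ravi, Omar, Hannah, Ingrid, Declan.
Ravi starts before Sofia ends → Sofia and Ravi overlap.
Omar starts exactly when Sofia ends (back-to-back, no overlap), so nothing later overlaps Sofia either.
Omar starts before Ravi ends → Ravi and Omar overlap.
Hannah starts before Ravi ends → Ravi and Hannah overlap.
Ingrid starts after Ravi ends, so nothing later overlaps Ravi either.
Hannah starts before Omar ends → Omar and Hannah overlap.
Ingrid starts after Omar ends, so nothing later overlaps Omar either.
Ingrid starts after Hannah ends, so nothing later overlaps Hannah either.
Declan starts after Ingrid ends.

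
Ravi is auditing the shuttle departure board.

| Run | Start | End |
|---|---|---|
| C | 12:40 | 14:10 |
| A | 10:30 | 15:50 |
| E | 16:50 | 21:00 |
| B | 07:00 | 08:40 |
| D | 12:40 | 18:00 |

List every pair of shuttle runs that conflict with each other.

Sorted by start: B, A, C, D, E.
A starts after B ends, so nothing later overlaps B either.
C starts before A ends → A and C overlap.
D starts before A ends → A and D overlap.
E starts after A ends.
D starts before C ends → C and D overlap.
E starts after C ends.
E starts before D ends → D and E overlap.

A & C, A & D, C & D, D & E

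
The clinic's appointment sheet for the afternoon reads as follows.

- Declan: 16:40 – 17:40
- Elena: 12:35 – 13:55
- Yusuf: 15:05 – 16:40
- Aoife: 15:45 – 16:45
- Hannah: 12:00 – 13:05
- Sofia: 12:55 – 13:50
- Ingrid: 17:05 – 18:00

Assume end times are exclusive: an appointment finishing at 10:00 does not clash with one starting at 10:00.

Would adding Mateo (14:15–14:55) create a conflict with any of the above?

Hannah: ends 13:05 at or before Mateo starts 14:15 → clear.
Elena: ends 13:55 at or before Mateo starts 14:15 → clear.
Sofia: ends 13:50 at or before Mateo starts 14:15 → clear.
Yusuf: starts 15:05 at or after Mateo ends 14:55 → clear.
Aoife: starts 15:45 at or after Mateo ends 14:55 → clear.
Declan: starts 16:40 at or after Mateo ends 14:55 → clear.
Ingrid: starts 17:05 at or after Mateo ends 14:55 → clear.

No — it doesn't clash with anything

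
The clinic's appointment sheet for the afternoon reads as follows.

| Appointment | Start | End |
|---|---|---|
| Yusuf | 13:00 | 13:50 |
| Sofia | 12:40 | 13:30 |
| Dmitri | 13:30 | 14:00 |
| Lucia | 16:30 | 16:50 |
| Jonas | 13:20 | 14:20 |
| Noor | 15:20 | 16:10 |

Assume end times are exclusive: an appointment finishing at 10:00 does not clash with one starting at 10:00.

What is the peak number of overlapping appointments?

Sort all start/end points and keep a running count:
12:40 start Sofia → 1
13:00 start Yusuf → 2
13:20 start Jonas → 3
13:30 end Sofia → 2
13:30 start Dmitri → 3
13:50 end Yusuf → 2
14:00 end Dmitri → 1
14:20 end Jonas → 0
15:20 start Noor → 1
16:10 end Noor → 0
16:30 start Lucia → 1
16:50 end Lucia → 0
Peak is 3, at 13:20 (Jonas, Sofia, Yusuf).

3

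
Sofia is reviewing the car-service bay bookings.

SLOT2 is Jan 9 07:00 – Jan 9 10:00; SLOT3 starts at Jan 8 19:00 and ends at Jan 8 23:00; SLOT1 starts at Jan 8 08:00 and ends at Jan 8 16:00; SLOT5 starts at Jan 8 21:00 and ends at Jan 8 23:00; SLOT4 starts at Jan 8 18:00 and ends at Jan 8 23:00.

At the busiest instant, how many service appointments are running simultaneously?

Sort all start/end points and keep a running count:
Jan 8 08:00 start SLOT1 → 1
Jan 8 16:00 end SLOT1 → 0
Jan 8 18:00 start SLOT4 → 1
Jan 8 19:00 start SLOT3 → 2
Jan 8 21:00 start SLOT5 → 3
Jan 8 23:00 end SLOT3 → 2
Jan 8 23:00 end SLOT4 → 1
Jan 8 23:00 end SLOT5 → 0
Jan 9 07:00 start SLOT2 → 1
Jan 9 10:00 end SLOT2 → 0
Peak is 3, at Jan 8 21:00 (SLOT3, SLOT4, SLOT5).

3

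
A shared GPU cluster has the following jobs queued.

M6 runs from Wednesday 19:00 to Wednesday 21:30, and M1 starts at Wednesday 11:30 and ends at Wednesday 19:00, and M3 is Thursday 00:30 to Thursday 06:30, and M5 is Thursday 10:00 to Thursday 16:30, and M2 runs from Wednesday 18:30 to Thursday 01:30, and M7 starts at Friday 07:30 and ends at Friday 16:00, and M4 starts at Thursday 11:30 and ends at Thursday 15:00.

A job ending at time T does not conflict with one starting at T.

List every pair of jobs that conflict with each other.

M1 & M2, M2 & M3, M2 & M6, M4 & M5

Sorted by start: M1, M2, M6, M3, M5, M4, M7.
M2 starts before M1 ends → M1 and M2 overlap.
M6 starts exactly when M1 ends (back-to-back, no overlap) — done with M1.
M6 starts before M2 ends → M2 and M6 overlap.
M3 starts before M2 ends → M2 and M3 overlap.
M5 starts after M2 ends — done with M2.
M3 starts after M6 ends — done with M6.
M5 starts after M3 ends — done with M3.
M4 starts before M5 ends → M5 and M4 overlap.
M7 starts after M5 ends.
M7 starts after M4 ends.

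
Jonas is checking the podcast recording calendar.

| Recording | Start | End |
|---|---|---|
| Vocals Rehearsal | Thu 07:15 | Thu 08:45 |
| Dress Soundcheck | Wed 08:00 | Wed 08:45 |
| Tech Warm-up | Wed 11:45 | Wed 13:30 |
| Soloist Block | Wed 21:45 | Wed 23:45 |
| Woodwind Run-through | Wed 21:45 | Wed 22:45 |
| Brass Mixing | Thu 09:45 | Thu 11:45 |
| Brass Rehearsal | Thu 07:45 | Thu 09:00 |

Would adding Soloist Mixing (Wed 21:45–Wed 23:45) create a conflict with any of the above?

Dress Soundcheck: ends Wed 08:45 at or before Soloist Mixing starts Wed 21:45 → clear.
Tech Warm-up: ends Wed 13:30 at or before Soloist Mixing starts Wed 21:45 → clear.
Woodwind Run-through: starts Wed 21:45 before Soloist Mixing ends Wed 23:45, and ends Wed 22:45 after Soloist Mixing starts Wed 21:45 → overlap.
Soloist Block: starts Wed 21:45 before Soloist Mixing ends Wed 23:45, and ends Wed 23:45 after Soloist Mixing starts Wed 21:45 → overlap.
Vocals Rehearsal: starts Thu 07:15 at or after Soloist Mixing ends Wed 23:45 → clear.
Brass Rehearsal: starts Thu 07:45 at or after Soloist Mixing ends Wed 23:45 → clear.
Brass Mixing: starts Thu 09:45 at or after Soloist Mixing ends Wed 23:45 → clear.
Soloist Mixing overlaps Woodwind Run-through, Soloist Block.

Yes — it overlaps Soloist Block, Woodwind Run-through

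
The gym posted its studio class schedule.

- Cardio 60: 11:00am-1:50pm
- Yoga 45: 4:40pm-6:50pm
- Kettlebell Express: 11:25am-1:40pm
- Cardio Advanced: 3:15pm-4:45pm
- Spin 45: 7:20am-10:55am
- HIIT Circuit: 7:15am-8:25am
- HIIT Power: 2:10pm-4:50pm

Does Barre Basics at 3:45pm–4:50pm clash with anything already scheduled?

HIIT Circuit: ends 8:25am at or before Barre Basics starts 3:45pm → clear.
Spin 45: ends 10:55am at or before Barre Basics starts 3:45pm → clear.
Cardio 60: ends 1:50pm at or before Barre Basics starts 3:45pm → clear.
Kettlebell Express: ends 1:40pm at or before Barre Basics starts 3:45pm → clear.
HIIT Power: starts 2:10pm before Barre Basics ends 4:50pm, and ends 4:50pm after Barre Basics starts 3:45pm → overlap.
Cardio Advanced: starts 3:15pm before Barre Basics ends 4:50pm, and ends 4:45pm after Barre Basics starts 3:45pm → overlap.
Yoga 45: starts 4:40pm before Barre Basics ends 4:50pm, and ends 6:50pm after Barre Basics starts 3:45pm → overlap.
Barre Basics overlaps Cardio Advanced, HIIT Power, Yoga 45.

Yes — it overlaps Cardio Advanced, HIIT Power, Yoga 45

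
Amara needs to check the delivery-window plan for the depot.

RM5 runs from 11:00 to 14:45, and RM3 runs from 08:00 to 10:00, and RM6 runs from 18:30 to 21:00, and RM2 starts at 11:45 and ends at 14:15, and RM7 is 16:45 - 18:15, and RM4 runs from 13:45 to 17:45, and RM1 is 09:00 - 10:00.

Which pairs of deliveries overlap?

RM1 & RM3, RM2 & RM4, RM2 & RM5, RM4 & RM5, RM4 & RM7

Two intervals overlap when each starts before the other ends.
Sorted by start: RM3, RM1, RM5, RM2, RM4, RM7, RM6.
RM1 starts before RM3 ends → RM3 and RM1 overlap.
RM5 starts after RM3 ends, so RM3 has no further overlaps.
RM5 starts after RM1 ends, so RM1 has no further overlaps.
RM2 starts before RM5 ends → RM5 and RM2 overlap.
RM4 starts before RM5 ends → RM5 and RM4 overlap.
RM7 starts after RM5 ends, so RM5 has no further overlaps.
RM4 starts before RM2 ends → RM2 and RM4 overlap.
RM7 starts after RM2 ends, so RM2 has no further overlaps.
RM7 starts before RM4 ends → RM4 and RM7 overlap.
RM6 starts after RM4 ends.
RM6 starts after RM7 ends.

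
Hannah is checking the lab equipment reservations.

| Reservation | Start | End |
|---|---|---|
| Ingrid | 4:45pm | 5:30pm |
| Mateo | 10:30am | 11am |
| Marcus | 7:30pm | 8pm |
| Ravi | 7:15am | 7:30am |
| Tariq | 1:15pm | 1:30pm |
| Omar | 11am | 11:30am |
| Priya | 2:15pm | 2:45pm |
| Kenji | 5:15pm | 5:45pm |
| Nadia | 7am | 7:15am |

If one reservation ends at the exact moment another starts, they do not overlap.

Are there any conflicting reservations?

Sorted by start: Nadia, Ravi, Mateo, Omar, Tariq, Priya, Ingrid, Kenji, Marcus.
Ravi starts exactly when Nadia ends (back-to-back, no overlap) — done with Nadia.
Mateo starts after Ravi ends — done with Ravi.
Omar starts exactly when Mateo ends (back-to-back, no overlap) — done with Mateo.
Tariq starts after Omar ends — done with Omar.
Priya starts after Tariq ends — done with Tariq.
Ingrid starts after Priya ends — done with Priya.
Kenji starts before Ingrid ends → Ingrid and Kenji overlap.
That's a conflict, so the schedule is not conflict-free.

Yes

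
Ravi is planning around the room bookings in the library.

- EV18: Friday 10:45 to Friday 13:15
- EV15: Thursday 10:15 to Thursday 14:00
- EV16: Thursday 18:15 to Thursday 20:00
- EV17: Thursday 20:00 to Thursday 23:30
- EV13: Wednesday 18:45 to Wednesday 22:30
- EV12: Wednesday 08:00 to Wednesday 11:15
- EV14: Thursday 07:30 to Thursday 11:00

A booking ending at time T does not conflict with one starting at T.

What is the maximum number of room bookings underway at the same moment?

Sort all start/end points and keep a running count:
Wednesday 08:00 start EV12 → 1
Wednesday 11:15 end EV12 → 0
Wednesday 18:45 start EV13 → 1
Wednesday 22:30 end EV13 → 0
Thursday 07:30 start EV14 → 1
Thursday 10:15 start EV15 → 2
Thursday 11:00 end EV14 → 1
Thursday 14:00 end EV15 → 0
Thursday 18:15 start EV16 → 1
Thursday 20:00 end EV16 → 0
Thursday 20:00 start EV17 → 1
Thursday 23:30 end EV17 → 0
Friday 10:45 start EV18 → 1
Friday 13:15 end EV18 → 0
Peak is 2, at Thursday 10:15 (EV14, EV15).

2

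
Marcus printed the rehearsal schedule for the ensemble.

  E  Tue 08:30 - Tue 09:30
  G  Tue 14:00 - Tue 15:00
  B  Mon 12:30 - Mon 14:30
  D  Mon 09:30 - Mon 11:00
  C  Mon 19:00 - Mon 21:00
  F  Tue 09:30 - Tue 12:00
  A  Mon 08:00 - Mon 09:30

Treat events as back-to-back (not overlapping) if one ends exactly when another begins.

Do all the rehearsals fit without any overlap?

Yes

Two intervals overlap when each starts before the other ends.
Sorted by start: A, D, B, C, E, F, G.
D starts exactly when A ends (back-to-back, no overlap) — done with A.
B starts after D ends — done with D.
C starts after B ends — done with B.
E starts after C ends — done with C.
F starts exactly when E ends (back-to-back, no overlap) — done with E.
G starts after F ends.
Every pair is clear; the schedule has no overlaps.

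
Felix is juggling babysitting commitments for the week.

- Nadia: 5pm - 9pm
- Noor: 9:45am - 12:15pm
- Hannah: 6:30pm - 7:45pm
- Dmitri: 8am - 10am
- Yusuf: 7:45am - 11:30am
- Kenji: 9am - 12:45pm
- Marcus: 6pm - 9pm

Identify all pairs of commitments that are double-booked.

Sorted by start: Yusuf, Dmitri, Kenji, Noor, Nadia, Marcus, Hannah.
Dmitri starts before Yusuf ends → Yusuf and Dmitri overlap.
Kenji starts before Yusuf ends → Yusuf and Kenji overlap.
Noor starts before Yusuf ends → Yusuf and Noor overlap.
Nadia starts after Yusuf ends; Yusuf is clear from here.
Kenji starts before Dmitri ends → Dmitri and Kenji overlap.
Noor starts before Dmitri ends → Dmitri and Noor overlap.
Nadia starts after Dmitri ends; Dmitri is clear from here.
Noor starts before Kenji ends → Kenji and Noor overlap.
Nadia starts after Kenji ends; Kenji is clear from here.
Nadia starts after Noor ends; Noor is clear from here.
Marcus starts before Nadia ends → Nadia and Marcus overlap.
Hannah starts before Nadia ends → Nadia and Hannah overlap.
Hannah starts before Marcus ends → Marcus and Hannah overlap.

Dmitri & Kenji, Dmitri & Noor, Dmitri & Yusuf, Hannah & Marcus, Hannah & Nadia, Kenji & Noor, Kenji & Yusuf, Marcus & Nadia, Noor & Yusuf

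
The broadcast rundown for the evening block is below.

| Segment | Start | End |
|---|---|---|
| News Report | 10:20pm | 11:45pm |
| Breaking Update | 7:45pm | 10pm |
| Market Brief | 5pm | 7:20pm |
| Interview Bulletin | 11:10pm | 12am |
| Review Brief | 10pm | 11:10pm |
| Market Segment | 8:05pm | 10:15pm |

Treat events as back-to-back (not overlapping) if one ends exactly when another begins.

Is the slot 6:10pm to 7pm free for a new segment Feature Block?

Market Brief: starts 5pm before Feature Block ends 7pm, and ends 7:20pm after Feature Block starts 6:10pm → overlap.
Breaking Update: starts 7:45pm at or after Feature Block ends 7pm → clear.
Market Segment: starts 8:05pm at or after Feature Block ends 7pm → clear.
Review Brief: starts 10pm at or after Feature Block ends 7pm → clear.
News Report: starts 10:20pm at or after Feature Block ends 7pm → clear.
Interview Bulletin: starts 11:10pm at or after Feature Block ends 7pm → clear.
Feature Block overlaps Market Brief.

No — it overlaps Market Brief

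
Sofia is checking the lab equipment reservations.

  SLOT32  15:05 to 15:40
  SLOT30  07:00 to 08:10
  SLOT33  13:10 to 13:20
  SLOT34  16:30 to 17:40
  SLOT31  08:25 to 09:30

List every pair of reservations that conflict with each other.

none

Two intervals overlap when each starts before the other ends.
Sorted by start: SLOT30, SLOT31, SLOT33, SLOT32, SLOT34.
SLOT31 starts after SLOT30 ends, so SLOT30 has no further overlaps.
SLOT33 starts after SLOT31 ends, so SLOT31 has no further overlaps.
SLOT32 starts after SLOT33 ends, so SLOT33 has no further overlaps.
SLOT34 starts after SLOT32 ends.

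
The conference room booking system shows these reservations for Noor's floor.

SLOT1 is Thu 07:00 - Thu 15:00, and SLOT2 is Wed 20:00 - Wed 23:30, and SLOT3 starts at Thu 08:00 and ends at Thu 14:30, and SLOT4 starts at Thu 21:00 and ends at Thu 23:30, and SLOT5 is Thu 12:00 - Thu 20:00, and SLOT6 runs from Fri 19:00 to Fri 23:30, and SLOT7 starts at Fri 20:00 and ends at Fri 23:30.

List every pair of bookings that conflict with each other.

SLOT1 & SLOT3, SLOT1 & SLOT5, SLOT3 & SLOT5, SLOT6 & SLOT7

Sorted by start: SLOT2, SLOT1, SLOT3, SLOT5, SLOT4, SLOT6, SLOT7.
SLOT1 starts after SLOT2 ends, so nothing later overlaps SLOT2 either.
SLOT3 starts before SLOT1 ends → SLOT1 and SLOT3 overlap.
SLOT5 starts before SLOT1 ends → SLOT1 and SLOT5 overlap.
SLOT4 starts after SLOT1 ends, so nothing later overlaps SLOT1 either.
SLOT5 starts before SLOT3 ends → SLOT3 and SLOT5 overlap.
SLOT4 starts after SLOT3 ends, so nothing later overlaps SLOT3 either.
SLOT4 starts after SLOT5 ends, so nothing later overlaps SLOT5 either.
SLOT6 starts after SLOT4 ends, so nothing later overlaps SLOT4 either.
SLOT7 starts before SLOT6 ends → SLOT6 and SLOT7 overlap.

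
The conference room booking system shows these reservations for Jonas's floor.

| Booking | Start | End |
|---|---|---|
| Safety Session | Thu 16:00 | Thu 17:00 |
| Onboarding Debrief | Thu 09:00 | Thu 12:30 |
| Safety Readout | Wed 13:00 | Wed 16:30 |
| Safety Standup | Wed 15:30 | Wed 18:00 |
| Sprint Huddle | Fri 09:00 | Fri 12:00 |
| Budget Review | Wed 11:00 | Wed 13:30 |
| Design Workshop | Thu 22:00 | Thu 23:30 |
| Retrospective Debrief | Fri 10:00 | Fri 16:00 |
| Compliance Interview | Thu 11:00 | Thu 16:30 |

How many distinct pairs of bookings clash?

Sorted by start: Budget Review, Safety Readout, Safety Standup, Onboarding Debrief, Compliance Interview, Safety Session, Design Workshop, Sprint Huddle, Retrospective Debrief.
Safety Readout starts before Budget Review ends → Budget Review and Safety Readout overlap.
Safety Standup starts after Budget Review ends — done with Budget Review.
Safety Standup starts before Safety Readout ends → Safety Readout and Safety Standup overlap.
Onboarding Debrief starts after Safety Readout ends — done with Safety Readout.
Onboarding Debrief starts after Safety Standup ends — done with Safety Standup.
Compliance Interview starts before Onboarding Debrief ends → Onboarding Debrief and Compliance Interview overlap.
Safety Session starts after Onboarding Debrief ends — done with Onboarding Debrief.
Safety Session starts before Compliance Interview ends → Compliance Interview and Safety Session overlap.
Design Workshop starts after Compliance Interview ends — done with Compliance Interview.
Design Workshop starts after Safety Session ends — done with Safety Session.
Sprint Huddle starts after Design Workshop ends — done with Design Workshop.
Retrospective Debrief starts before Sprint Huddle ends → Sprint Huddle and Retrospective Debrief overlap.
Overlapping pairs: Budget Review & Safety Readout, Compliance Interview & Onboarding Debrief, Compliance Interview & Safety Session, Retrospective Debrief & Sprint Huddle, Safety Readout & Safety Standup — 5 in total.

5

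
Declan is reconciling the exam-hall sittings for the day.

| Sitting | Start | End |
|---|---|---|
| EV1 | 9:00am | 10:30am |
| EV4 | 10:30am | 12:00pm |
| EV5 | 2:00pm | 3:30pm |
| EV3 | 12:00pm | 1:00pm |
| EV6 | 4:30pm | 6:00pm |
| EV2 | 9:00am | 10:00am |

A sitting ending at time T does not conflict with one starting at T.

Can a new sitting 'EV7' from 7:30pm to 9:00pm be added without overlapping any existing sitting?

Yes — the slot is free

EV1: ends 10:30am at or before EV7 starts 7:30pm → clear.
EV2: ends 10:00am at or before EV7 starts 7:30pm → clear.
EV4: ends 12:00pm at or before EV7 starts 7:30pm → clear.
EV3: ends 1:00pm at or before EV7 starts 7:30pm → clear.
EV5: ends 3:30pm at or before EV7 starts 7:30pm → clear.
EV6: ends 6:00pm at or before EV7 starts 7:30pm → clear.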